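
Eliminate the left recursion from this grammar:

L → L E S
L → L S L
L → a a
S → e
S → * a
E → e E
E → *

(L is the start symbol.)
L is directly left-recursive. The standard transformation for
  A → A α₁ | ... | A α_m | β₁ | ... | β_n
is
  A  → β₁ A' | ... | β_n A'
  A' → α₁ A' | ... | α_m A' | ε

L → a a becomes L → a a L'
L → L E S becomes L' → E S L'
L → L S L becomes L' → S L L'
Add L' → ε

Productions for other non-terminals are unchanged:
  S → e
  S → * a
  E → e E
  E → *

Resulting grammar:
L → a a L'
L' → E S L'
L' → S L L'
L' → ε
S → e
S → * a
E → e E
E → *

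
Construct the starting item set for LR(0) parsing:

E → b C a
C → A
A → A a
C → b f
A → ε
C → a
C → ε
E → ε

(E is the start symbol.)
{ [E → . b C a], [E → .], [E' → . E] }

First, augment the grammar with E' → E
I₀ = CLOSURE({ [E' → . E] }):
  [E' → . E] has the dot before E: add [E → . b C a], [E → .]
No further items can be added.

I₀ = { [E → . b C a], [E → .], [E' → . E] }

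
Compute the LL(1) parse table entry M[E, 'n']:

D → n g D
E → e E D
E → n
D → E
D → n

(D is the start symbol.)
To find M[E, 'n'], we find productions for E where 'n' is in the predict set (PREDICT(N → α) = (FIRST(α) \ {ε}) ∪ (FOLLOW(N) if α ⇒* ε)).

E → e E D: PREDICT = { 'e' }
E → n: PREDICT = { 'n' }
  'n' is in predict set, so this production goes in M[E, 'n']

M[E, 'n'] = E → n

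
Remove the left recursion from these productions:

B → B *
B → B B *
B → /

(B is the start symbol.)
B → / B'
B' → * B'
B' → B * B'
B' → ε

B is directly left-recursive. The standard transformation for
  A → A α₁ | ... | A α_m | β₁ | ... | β_n
is
  A  → β₁ A' | ... | β_n A'
  A' → α₁ A' | ... | α_m A' | ε

B → / becomes B → / B'
B → B * becomes B' → * B'
B → B B * becomes B' → B * B'
Add B' → ε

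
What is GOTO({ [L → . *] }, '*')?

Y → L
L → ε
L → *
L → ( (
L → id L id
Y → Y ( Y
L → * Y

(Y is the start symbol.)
{ [L → * .] }

GOTO(I, '*') = CLOSURE({ [A → αX.β] : [A → α.Xβ] ∈ I, X = '*' })

Items with dot before '*', with the dot advanced:
  [L → . *] → [L → * .]
Closure adds nothing (no advanced item has the dot before a non-terminal).

GOTO = { [L → * .] }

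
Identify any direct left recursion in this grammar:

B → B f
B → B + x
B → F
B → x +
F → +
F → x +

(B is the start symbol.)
Direct left recursion occurs when N → N α for some non-terminal N (the right-hand side begins with the left-hand side itself).

B → B f: LEFT RECURSIVE (starts with B)
B → B + x: LEFT RECURSIVE (starts with B)
B → F: starts with F
B → x +: starts with x
F → +: starts with '+'
F → x +: starts with x

The grammar has direct left recursion on: B.

Answer: Yes, B is left-recursive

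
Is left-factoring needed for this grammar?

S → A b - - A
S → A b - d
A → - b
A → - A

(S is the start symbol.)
Left-factoring is needed when two productions for the same non-terminal
share a common prefix on the right-hand side.

Productions for S:
  S → A b - - A
  S → A b - d
Productions for A:
  A → - b
  A → - A

Found common prefix 'A b -' in productions for S
Found common prefix '-' in productions for A

Answer: Yes, S has productions with common prefix 'A b -'; A has productions with common prefix '-'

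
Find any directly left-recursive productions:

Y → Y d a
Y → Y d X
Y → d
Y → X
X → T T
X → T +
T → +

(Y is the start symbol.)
Y → Y d a: LEFT RECURSIVE (starts with Y)
Y → Y d X: LEFT RECURSIVE (starts with Y)
Y → d: starts with d
Y → X: starts with X
X → T T: starts with T
X → T +: starts with T
T → +: starts with '+'

The grammar has direct left recursion on: Y.

Answer: Yes, Y is left-recursive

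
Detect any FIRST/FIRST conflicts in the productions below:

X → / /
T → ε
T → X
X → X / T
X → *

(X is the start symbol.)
A FIRST/FIRST conflict occurs when two productions N → α and N → β for the same non-terminal have FIRST(α) ∩ FIRST(β) ≠ ∅ (with ε ∈ FIRST of a nullable right-hand side, so two nullable alternatives also conflict).

FIRST sets of the non-terminals at (or reachable through a nullable prefix from) the front of some alternative:
  FIRST(X) = { '*', '/' }

Productions for X:
  X → / /: FIRST = { '/' }
  X → X / T: FIRST = { '*', '/' }
  X → *: FIRST = { '*' }
Productions for T:
  T → ε: FIRST = { ε }
  T → X: FIRST = { '*', '/' }

Conflict for X: X → / / and X → X / T
  Overlap: { '/' }
Conflict for X: X → X / T and X → *
  Overlap: { '*' }

Answer: Yes. X → '/' '/' / X → X '/' T on { '/' }; X → X '/' T / X → '*' on { '*' }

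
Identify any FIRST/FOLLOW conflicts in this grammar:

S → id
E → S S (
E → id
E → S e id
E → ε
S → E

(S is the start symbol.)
Yes. S → id with FOLLOW(S) on { 'id' }; E → S S '(' with FOLLOW(E) on { '(', 'e', 'id' }; E → id with FOLLOW(E) on { 'id' }; E → S e id with FOLLOW(E) on { '(', 'e', 'id' }

Nullable non-terminals: E, S.
FIRST sets used below: FIRST(S) = { '(', 'e', 'id', ε }, FIRST(E) = { '(', 'e', 'id', ε }

E: nullable alternative(s) E → ε; FOLLOW(E) = { $, '(', 'e', 'id' }
  E → S S (: FIRST \ {ε} = { '(', 'e', 'id' } — overlaps FOLLOW(E) on { '(', 'e', 'id' }: CONFLICT
  E → id: FIRST \ {ε} = { 'id' } — overlaps FOLLOW(E) on { 'id' }: CONFLICT
  E → S e id: FIRST \ {ε} = { '(', 'e', 'id' } — overlaps FOLLOW(E) on { '(', 'e', 'id' }: CONFLICT
  E → ε: FIRST \ {ε} = { } — this is the only nullable alternative, skip

S: nullable alternative(s) S → E; FOLLOW(S) = { $, '(', 'e', 'id' }
  S → id: FIRST \ {ε} = { 'id' } — overlaps FOLLOW(S) on { 'id' }: CONFLICT
  S → E: FIRST \ {ε} = { '(', 'e', 'id' } — this is the only nullable alternative, skip

So the grammar has 4 FIRST/FOLLOW conflicts (marked CONFLICT above).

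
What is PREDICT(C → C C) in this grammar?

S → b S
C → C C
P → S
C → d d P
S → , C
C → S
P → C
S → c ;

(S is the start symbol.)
PREDICT(C → C C) = (FIRST(RHS) \ {ε}) ∪ (FOLLOW(C) if ε ∈ FIRST(RHS), i.e. RHS ⇒* ε)
FIRST(C) = { ',', 'b', 'c', 'd' }
FIRST(C C) = { ',', 'b', 'c', 'd' }
ε ∉ FIRST(C C), so FOLLOW(C) is not added.
PREDICT(C → C C) = { ',', 'b', 'c', 'd' }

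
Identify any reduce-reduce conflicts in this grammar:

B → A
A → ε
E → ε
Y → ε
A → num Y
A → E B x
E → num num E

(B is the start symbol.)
A reduce-reduce conflict occurs when an LR(0) state has two complete items [A → α .] and [B → β .] — both call for a reduction, and with no lookahead the parser cannot choose between them.

Augment with B' → B and build the canonical LR(0) collection (I0 = CLOSURE({[B' → . B]}), then GOTO on every symbol after a dot until no new states appear). It has 11 states:
  I0: { [A → . E B x], [A → . num Y], [A → .], [B → . A], [B' → . B], [E → . num num E], [E → .] }  — shift, 2 reduces
  I1: { [B → A .] }  — reduce
  I2: { [B' → B .] }  — accept
  I3: { [A → . E B x], [A → . num Y], [A → .], [A → E . B x], [B → . A], [E → . num num E], [E → .] }  — shift, 2 reduces
  I4: { [A → num . Y], [E → num . num E], [Y → .] }  — shift, reduce
  I5: { [A → num Y .] }  — reduce
  I6: { [E → . num num E], [E → .], [E → num num . E] }  — shift, reduce
  I7: { [E → num num E .] }  — reduce
  I8: { [E → num . num E] }  — shift
  I9: { [A → E B . x] }  — shift
  I10: { [A → E B x .] }  — reduce

I0 contains complete items [A → .], [E → .] — reduce-reduce conflict.
I3 contains complete items [A → .], [E → .] — reduce-reduce conflict.

Answer: Yes — I0: [A → .] vs [E → .]; I3: [A → .] vs [E → .]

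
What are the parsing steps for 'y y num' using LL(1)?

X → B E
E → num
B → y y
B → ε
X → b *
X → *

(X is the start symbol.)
Stack is shown with the top on the left.

Stack    Input      Action
--------------------------
X $      y y num $  output X → B E
B E $    y y num $  output B → y y
y y E $  y y num $  match 'y'
y E $    y num $    match 'y'
E $      num $      output E → num
num $    num $      match 'num'
$        $          accept

The string is accepted.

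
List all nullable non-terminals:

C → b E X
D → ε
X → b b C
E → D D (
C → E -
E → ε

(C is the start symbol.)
A non-terminal is nullable if it can derive ε (the empty string): either it has an ε-production, or it has a production whose right-hand side consists entirely of nullable non-terminals.

ε-productions: D → ε, E → ε
So D, E are immediately nullable.
No further non-terminal can be added: every production for the remaining non-terminals contains a terminal or a non-nullable non-terminal.
Nullable = { 'D', 'E' }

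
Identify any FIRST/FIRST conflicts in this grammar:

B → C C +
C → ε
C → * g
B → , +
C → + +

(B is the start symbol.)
FIRST sets of the non-terminals at (or reachable through a nullable prefix from) the front of some alternative:
  FIRST(C) = { '*', '+', ε }

Productions for B:
  B → C C +: FIRST = { '*', '+' }
  B → , +: FIRST = { ',' }
Productions for C:
  C → ε: FIRST = { ε }
  C → * g: FIRST = { '*' }
  C → + +: FIRST = { '+' }

All alternatives of each non-terminal have pairwise disjoint FIRST sets.

Answer: No FIRST/FIRST conflicts.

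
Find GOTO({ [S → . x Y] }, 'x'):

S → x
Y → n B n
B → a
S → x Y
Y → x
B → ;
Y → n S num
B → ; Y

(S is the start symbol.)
{ [S → x . Y], [Y → . n B n], [Y → . n S num], [Y → . x] }

GOTO(I, 'x') = CLOSURE({ [A → αX.β] : [A → α.Xβ] ∈ I, X = 'x' })

Items with dot before 'x', with the dot advanced:
  [S → . x Y] → [S → x . Y]
Closure of the advanced items:
  [S → x . Y] has the dot before Y: add [Y → . n B n], [Y → . x], [Y → . n S num]

GOTO = { [S → x . Y], [Y → . n B n], [Y → . n S num], [Y → . x] }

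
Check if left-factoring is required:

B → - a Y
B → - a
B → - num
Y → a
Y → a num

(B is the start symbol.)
Left-factoring is needed when two productions for the same non-terminal
share a common prefix on the right-hand side.

Productions for B:
  B → - a Y
  B → - a
  B → - num
Productions for Y:
  Y → a
  Y → a num

Found common prefix '-' in productions for B
Found common prefix 'a' in productions for Y

Answer: Yes, B has productions with common prefix '-'; Y has productions with common prefix 'a'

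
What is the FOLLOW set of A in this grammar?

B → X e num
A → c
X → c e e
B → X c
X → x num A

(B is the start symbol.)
In X → x num A: A is at the end, add FOLLOW(X)

The FOLLOW sets referred to above (computed the same way, to a fixed point):
  FOLLOW(X) = { 'c', 'e' }

Taking the union: FOLLOW(A) = { 'c', 'e' }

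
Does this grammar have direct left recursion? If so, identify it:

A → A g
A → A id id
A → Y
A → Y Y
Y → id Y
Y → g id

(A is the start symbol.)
Direct left recursion occurs when N → N α for some non-terminal N (the right-hand side begins with the left-hand side itself).

A → A g: LEFT RECURSIVE (starts with A)
A → A id id: LEFT RECURSIVE (starts with A)
A → Y: starts with Y
A → Y Y: starts with Y
Y → id Y: starts with id
Y → g id: starts with g

The grammar has direct left recursion on: A.

Answer: Yes, A is left-recursive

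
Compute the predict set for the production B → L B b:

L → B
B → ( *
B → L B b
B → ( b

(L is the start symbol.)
PREDICT(B → L B b) = (FIRST(RHS) \ {ε}) ∪ (FOLLOW(B) if ε ∈ FIRST(RHS), i.e. RHS ⇒* ε)
FIRST(L) = { '(' }
FIRST(L B b) = { '(' }
ε ∉ FIRST(L B b), so FOLLOW(B) is not added.
PREDICT(B → L B b) = { '(' }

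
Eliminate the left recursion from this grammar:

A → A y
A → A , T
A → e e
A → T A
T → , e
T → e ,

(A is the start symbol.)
A → e e A'
A → T A A'
A' → y A'
A' → , T A'
A' → ε
T → , e
T → e ,

A is directly left-recursive. The standard transformation for
  A → A α₁ | ... | A α_m | β₁ | ... | β_n
is
  A  → β₁ A' | ... | β_n A'
  A' → α₁ A' | ... | α_m A' | ε

A → e e becomes A → e e A'
A → T A becomes A → T A A'
A → A y becomes A' → y A'
A → A , T becomes A' → , T A'
Add A' → ε

Productions for other non-terminals are unchanged:
  T → , e
  T → e ,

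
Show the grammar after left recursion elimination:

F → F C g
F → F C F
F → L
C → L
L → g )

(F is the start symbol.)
F is directly left-recursive. The standard transformation for
  A → A α₁ | ... | A α_m | β₁ | ... | β_n
is
  A  → β₁ A' | ... | β_n A'
  A' → α₁ A' | ... | α_m A' | ε

F → L becomes F → L F'
F → F C g becomes F' → C g F'
F → F C F becomes F' → C F F'
Add F' → ε

Productions for other non-terminals are unchanged:
  C → L
  L → g )

Resulting grammar:
F → L F'
F' → C g F'
F' → C F F'
F' → ε
C → L
L → g )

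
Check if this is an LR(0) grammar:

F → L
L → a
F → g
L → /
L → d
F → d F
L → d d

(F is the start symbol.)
Augment with F' → F and build the canonical LR(0) collection (I0 = CLOSURE({[F' → . F]}), then GOTO on every symbol after a dot until no new states appear). It has 9 states:
  I0: { [F → . L], [F → . d F], [F → . g], [F' → . F], [L → . /], [L → . a], [L → . d d], [L → . d] }  — shift
  I1: { [L → / .] }  — reduce
  I2: { [F' → F .] }  — accept
  I3: { [F → L .] }  — reduce
  I4: { [L → a .] }  — reduce
  I5: { [F → . L], [F → . d F], [F → . g], [F → d . F], [L → . /], [L → . a], [L → . d d], [L → . d], [L → d . d], [L → d .] }  — shift, reduce
  I6: { [F → g .] }  — reduce
  I7: { [F → d F .] }  — reduce
  I8: { [F → . L], [F → . d F], [F → . g], [F → d . F], [L → . /], [L → . a], [L → . d d], [L → . d], [L → d . d], [L → d .], [L → d d .] }  — shift, 2 reduces

Conflict in state I5:
  Shift-reduce conflict between [L → d .] and [F → . d F]
So the grammar is NOT LR(0).

Answer: No. Shift-reduce conflict between [L → d .] and [F → . d F]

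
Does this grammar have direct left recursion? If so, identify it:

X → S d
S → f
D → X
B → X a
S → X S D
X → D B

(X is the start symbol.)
Direct left recursion occurs when N → N α for some non-terminal N (the right-hand side begins with the left-hand side itself).

X → S d: starts with S
S → f: starts with f
D → X: starts with X
B → X a: starts with X
S → X S D: starts with X
X → D B: starts with D

No direct left recursion found.

Answer: No direct left recursion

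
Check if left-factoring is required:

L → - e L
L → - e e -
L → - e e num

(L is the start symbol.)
Left-factoring is needed when two productions for the same non-terminal
share a common prefix on the right-hand side.

Productions for L:
  L → - e L
  L → - e e -
  L → - e e num

Found common prefix '- e' in productions for L

Answer: Yes, L has productions with common prefix '- e'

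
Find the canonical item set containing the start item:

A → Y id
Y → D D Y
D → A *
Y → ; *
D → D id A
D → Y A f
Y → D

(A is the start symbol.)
{ [A → . Y id], [A' → . A], [D → . A *], [D → . D id A], [D → . Y A f], [Y → . ; *], [Y → . D D Y], [Y → . D] }

First, augment the grammar with A' → A
I₀ = CLOSURE({ [A' → . A] }):
  [A' → . A] has the dot before A: add [A → . Y id]
  [A → . Y id] has the dot before Y: add [Y → . D D Y], [Y → . ; *], [Y → . D]
  [Y → . D D Y] has the dot before D: add [D → . A *], [D → . D id A], [D → . Y A f]
No further items can be added.

I₀ = { [A → . Y id], [A' → . A], [D → . A *], [D → . D id A], [D → . Y A f], [Y → . ; *], [Y → . D D Y], [Y → . D] }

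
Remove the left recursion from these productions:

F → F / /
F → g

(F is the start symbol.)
F → g F'
F' → / / F'
F' → ε

F is directly left-recursive. The standard transformation for
  A → A α₁ | ... | A α_m | β₁ | ... | β_n
is
  A  → β₁ A' | ... | β_n A'
  A' → α₁ A' | ... | α_m A' | ε

F → g becomes F → g F'
F → F / / becomes F' → / / F'
Add F' → ε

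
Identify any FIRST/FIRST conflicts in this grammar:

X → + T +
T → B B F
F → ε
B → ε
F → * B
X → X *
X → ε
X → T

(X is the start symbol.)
Yes. X → '+' T '+' / X → X '*' on { '+' }; X → X '*' / X → T on { '*' }; X → ε / X → T on { ε }

A FIRST/FIRST conflict occurs when two productions N → α and N → β for the same non-terminal have FIRST(α) ∩ FIRST(β) ≠ ∅ (with ε ∈ FIRST of a nullable right-hand side, so two nullable alternatives also conflict).

FIRST sets of the non-terminals at (or reachable through a nullable prefix from) the front of some alternative:
  FIRST(X) = { '*', '+', ε }
  FIRST(T) = { '*', ε }

Productions for X:
  X → + T +: FIRST = { '+' }
  X → X *: FIRST = { '*', '+' }
  X → ε: FIRST = { ε }
  X → T: FIRST = { '*', ε }
Productions for F:
  F → ε: FIRST = { ε }
  F → * B: FIRST = { '*' }
T, B have only one production, so no FIRST/FIRST conflict is possible there.

Conflict for X: X → + T + and X → X *
  Overlap: { '+' }
Conflict for X: X → X * and X → T
  Overlap: { '*' }
Conflict for X: X → ε and X → T
  Overlap: { ε }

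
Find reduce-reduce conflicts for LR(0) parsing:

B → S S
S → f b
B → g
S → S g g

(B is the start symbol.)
Augment with B' → B and build the canonical LR(0) collection (I0 = CLOSURE({[B' → . B]}), then GOTO on every symbol after a dot until no new states appear). It has 9 states:
  I0: { [B → . S S], [B → . g], [B' → . B], [S → . S g g], [S → . f b] }  — shift
  I1: { [B' → B .] }  — accept
  I2: { [B → S . S], [S → . S g g], [S → . f b], [S → S . g g] }  — shift
  I3: { [S → f . b] }  — shift
  I4: { [B → g .] }  — reduce
  I5: { [S → f b .] }  — reduce
  I6: { [B → S S .], [S → S . g g] }  — shift, reduce
  I7: { [S → S g . g] }  — shift
  I8: { [S → S g g .] }  — reduce

No state contains more than one complete item.

Answer: No reduce-reduce conflicts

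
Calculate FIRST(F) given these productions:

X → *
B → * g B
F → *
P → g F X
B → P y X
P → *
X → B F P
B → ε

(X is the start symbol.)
{ '*' }

To compute FIRST(F), examine every production with F on the left-hand side, reading each right-hand side left to right until a non-nullable symbol is reached.

From F → *:
  - '*' is a terminal: add '*' and stop

Collecting: FIRST(F) = { '*' }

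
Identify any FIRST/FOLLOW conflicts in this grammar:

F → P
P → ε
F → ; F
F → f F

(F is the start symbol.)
Nullable non-terminals: F, P.
FIRST sets used below: FIRST(P) = { ε }

F: nullable alternative(s) F → P; FOLLOW(F) = { $ }
  F → P: FIRST \ {ε} = { } — this is the only nullable alternative, skip
  F → ; F: FIRST \ {ε} = { ';' } — disjoint from FOLLOW(F)
  F → f F: FIRST \ {ε} = { 'f' } — disjoint from FOLLOW(F)
P has a nullable alternative but only one production, so nothing to check.

No FIRST/FOLLOW conflicts found.

Answer: No FIRST/FOLLOW conflicts.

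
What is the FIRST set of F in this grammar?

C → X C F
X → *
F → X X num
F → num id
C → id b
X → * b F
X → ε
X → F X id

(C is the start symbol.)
{ '*', 'num' }

To compute FIRST(F), examine every production with F on the left-hand side, reading each right-hand side left to right until a non-nullable symbol is reached.

FIRST sets of the other non-terminals involved (by the same procedure, iterated to a fixed point):
  FIRST(X) = { '*', 'num', ε }

From F → X X num:
  - X is a non-terminal: add FIRST(X) \ {ε} = { '*', 'num' }
    X is nullable, so continue to the next symbol
  - X is a non-terminal: add FIRST(X) \ {ε} = { '*', 'num' }
    X is nullable, so continue to the next symbol
  - num is a terminal: add 'num' and stop
From F → num id:
  - num is a terminal: add 'num' and stop

Collecting: FIRST(F) = { '*', 'num' }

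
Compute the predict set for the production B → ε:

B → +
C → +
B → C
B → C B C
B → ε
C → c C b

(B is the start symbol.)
PREDICT(B → ε) = (FIRST(RHS) \ {ε}) ∪ (FOLLOW(B) if ε ∈ FIRST(RHS), i.e. RHS ⇒* ε)
The right-hand side is ε (FIRST(ε) = { ε }), so the predict set is FOLLOW(B) = { $, '+', 'c' }
PREDICT(B → ε) = { $, '+', 'c' }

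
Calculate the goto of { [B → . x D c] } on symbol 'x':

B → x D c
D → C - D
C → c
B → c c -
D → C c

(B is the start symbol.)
GOTO(I, 'x') = CLOSURE({ [A → αX.β] : [A → α.Xβ] ∈ I, X = 'x' })

Items with dot before 'x', with the dot advanced:
  [B → . x D c] → [B → x . D c]
Closure of the advanced items:
  [B → x . D c] has the dot before D: add [D → . C - D], [D → . C c]
  [D → . C - D] has the dot before C: add [C → . c]

GOTO = { [B → x . D c], [C → . c], [D → . C - D], [D → . C c] }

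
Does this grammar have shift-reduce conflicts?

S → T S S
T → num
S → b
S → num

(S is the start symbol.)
A shift-reduce conflict occurs when an LR(0) state has both:
  - a complete (reduce) item [A → α .] (dot at the end), and
  - a shift item [B → β . c γ] (dot before a terminal).

Augment with S' → S and build the canonical LR(0) collection (I0 = CLOSURE({[S' → . S]}), then GOTO on every symbol after a dot until no new states appear). It has 7 states:
  I0: { [S → . T S S], [S → . b], [S → . num], [S' → . S], [T → . num] }  — shift
  I1: { [S' → S .] }  — accept
  I2: { [S → . T S S], [S → . b], [S → . num], [S → T . S S], [T → . num] }  — shift
  I3: { [S → b .] }  — reduce
  I4: { [S → num .], [T → num .] }  — 2 reduces
  I5: { [S → . T S S], [S → . b], [S → . num], [S → T S . S], [T → . num] }  — shift
  I6: { [S → T S S .] }  — reduce

No state contains both a complete item and a shift item.

Answer: No shift-reduce conflicts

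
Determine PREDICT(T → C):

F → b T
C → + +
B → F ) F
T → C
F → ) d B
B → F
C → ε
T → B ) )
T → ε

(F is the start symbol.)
{ $, ')', '+' }

PREDICT(T → C) = (FIRST(RHS) \ {ε}) ∪ (FOLLOW(T) if ε ∈ FIRST(RHS), i.e. RHS ⇒* ε)
FIRST(C) = { '+', ε }
FIRST(C) = { '+', ε }
ε ∈ FIRST(C) (the right-hand side is nullable), so add FOLLOW(T) = { $, ')' }
PREDICT(T → C) = { $, ')', '+' }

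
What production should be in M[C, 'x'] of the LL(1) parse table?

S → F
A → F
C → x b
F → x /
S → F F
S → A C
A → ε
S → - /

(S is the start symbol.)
To find M[C, 'x'], we find productions for C where 'x' is in the predict set (PREDICT(N → α) = (FIRST(α) \ {ε}) ∪ (FOLLOW(N) if α ⇒* ε)).

C → x b: PREDICT = { 'x' }
  'x' is in predict set, so this production goes in M[C, 'x']

M[C, 'x'] = C → x b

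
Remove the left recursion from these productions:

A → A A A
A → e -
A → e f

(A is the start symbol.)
A is directly left-recursive. The standard transformation for
  A → A α₁ | ... | A α_m | β₁ | ... | β_n
is
  A  → β₁ A' | ... | β_n A'
  A' → α₁ A' | ... | α_m A' | ε

A → e - becomes A → e - A'
A → e f becomes A → e f A'
A → A A A becomes A' → A A A'
Add A' → ε

Resulting grammar:
A → e - A'
A → e f A'
A' → A A A'
A' → ε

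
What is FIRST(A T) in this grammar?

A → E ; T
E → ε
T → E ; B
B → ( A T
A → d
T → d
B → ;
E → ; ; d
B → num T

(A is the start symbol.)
{ ';', 'd' }

FIRST sets of the non-terminals involved (from the grammar, by fixed-point iteration):
  FIRST(A) = { ';', 'd' }

To compute FIRST(A T), process the symbols left to right:
Symbol A is a non-terminal. Add FIRST(A) \ {ε} = { ';', 'd' }
A is not nullable (ε ∉ FIRST(A)), so stop here.
FIRST(A T) = { ';', 'd' }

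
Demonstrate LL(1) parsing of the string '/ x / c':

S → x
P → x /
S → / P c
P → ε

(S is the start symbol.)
Stack is shown with the top on the left.

Stack    Input      Action
--------------------------
S $      / x / c $  output S → / P c
/ P c $  / x / c $  match '/'
P c $    x / c $    output P → x /
x / c $  x / c $    match 'x'
/ c $    / c $      match '/'
c $      c $        match 'c'
$        $          accept

The string is accepted.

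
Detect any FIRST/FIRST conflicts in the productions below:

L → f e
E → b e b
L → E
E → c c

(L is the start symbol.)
FIRST sets of the non-terminals at (or reachable through a nullable prefix from) the front of some alternative:
  FIRST(E) = { 'b', 'c' }

Productions for L:
  L → f e: FIRST = { 'f' }
  L → E: FIRST = { 'b', 'c' }
Productions for E:
  E → b e b: FIRST = { 'b' }
  E → c c: FIRST = { 'c' }

All alternatives of each non-terminal have pairwise disjoint FIRST sets.

Answer: No FIRST/FIRST conflicts.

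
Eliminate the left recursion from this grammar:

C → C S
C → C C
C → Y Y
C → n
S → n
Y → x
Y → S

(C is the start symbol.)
C → Y Y C'
C → n C'
C' → S C'
C' → C C'
C' → ε
S → n
Y → x
Y → S

C is directly left-recursive. The standard transformation for
  A → A α₁ | ... | A α_m | β₁ | ... | β_n
is
  A  → β₁ A' | ... | β_n A'
  A' → α₁ A' | ... | α_m A' | ε

C → Y Y becomes C → Y Y C'
C → n becomes C → n C'
C → C S becomes C' → S C'
C → C C becomes C' → C C'
Add C' → ε

Productions for other non-terminals are unchanged:
  S → n
  Y → x
  Y → S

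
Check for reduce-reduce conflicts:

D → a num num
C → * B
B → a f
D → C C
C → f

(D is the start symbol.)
A reduce-reduce conflict occurs when an LR(0) state has two complete items [A → α .] and [B → β .] — both call for a reduction, and with no lookahead the parser cannot choose between them.

Augment with D' → D and build the canonical LR(0) collection (I0 = CLOSURE({[D' → . D]}), then GOTO on every symbol after a dot until no new states appear). It has 12 states:
  I0: { [C → . * B], [C → . f], [D → . C C], [D → . a num num], [D' → . D] }  — shift
  I1: { [B → . a f], [C → * . B] }  — shift
  I2: { [C → . * B], [C → . f], [D → C . C] }  — shift
  I3: { [D' → D .] }  — accept
  I4: { [D → a . num num] }  — shift
  I5: { [C → f .] }  — reduce
  I6: { [D → a num . num] }  — shift
  I7: { [D → a num num .] }  — reduce
  I8: { [D → C C .] }  — reduce
  I9: { [C → * B .] }  — reduce
  I10: { [B → a . f] }  — shift
  I11: { [B → a f .] }  — reduce

No state contains more than one complete item.

Answer: No reduce-reduce conflicts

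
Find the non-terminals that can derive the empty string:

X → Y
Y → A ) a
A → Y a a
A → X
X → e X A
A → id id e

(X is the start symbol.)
None

There are no ε-productions, so no non-terminal can derive ε.
No non-terminals are nullable.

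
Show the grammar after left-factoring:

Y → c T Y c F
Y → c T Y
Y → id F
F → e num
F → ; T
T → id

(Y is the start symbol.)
Left-factoring transforms A → αβ₁ | αβ₂ into A → αA' and A' → β₁ | β₂
(α is the longest common prefix among the alternatives). Repeat until
no nonterminal has two alternatives with a common prefix.

Round 1: Y has alternatives sharing prefix 'c T Y'. Introduce Y': Y → c T Y Y'
  Add: Y' → c F
  Add: Y' → ε

No remaining common prefixes — done.

Resulting grammar:
Y → c T Y Y'
Y' → c F
Y' → ε
Y → id F
F → e num
F → ; T
T → id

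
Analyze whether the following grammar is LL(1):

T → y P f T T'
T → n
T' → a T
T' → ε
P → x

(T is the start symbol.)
No. Predict set conflict for T': { 'a' }

A grammar is LL(1) if for each non-terminal N with multiple productions, the predict sets of those productions are pairwise disjoint, where PREDICT(N → α) = (FIRST(α) \ {ε}) ∪ (FOLLOW(N) if α ⇒* ε).

Relevant sets:
  FOLLOW(T') = { $, 'a' }

For T:
  PREDICT(T → y P f T T') = { 'y' }
  PREDICT(T → n) = { 'n' }
For T':
  PREDICT(T' → a T) = { 'a' }
  PREDICT(T' → ε) = { $, 'a' }
P has a single production, so nothing to check there.

Conflict found: Predict set conflict for T': { 'a' }
The grammar is NOT LL(1).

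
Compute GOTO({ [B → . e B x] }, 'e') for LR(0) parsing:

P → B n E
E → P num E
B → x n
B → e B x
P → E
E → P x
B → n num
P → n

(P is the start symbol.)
GOTO(I, 'e') = CLOSURE({ [A → αX.β] : [A → α.Xβ] ∈ I, X = 'e' })

Items with dot before 'e', with the dot advanced:
  [B → . e B x] → [B → e . B x]
Closure of the advanced items:
  [B → e . B x] has the dot before B: add [B → . x n], [B → . e B x], [B → . n num]

GOTO = { [B → . e B x], [B → . n num], [B → . x n], [B → e . B x] }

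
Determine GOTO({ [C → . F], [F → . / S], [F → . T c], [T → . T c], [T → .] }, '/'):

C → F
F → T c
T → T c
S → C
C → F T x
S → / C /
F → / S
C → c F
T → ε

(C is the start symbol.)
{ [C → . F T x], [C → . F], [C → . c F], [F → . / S], [F → . T c], [F → / . S], [S → . / C /], [S → . C], [T → . T c], [T → .] }

GOTO(I, '/') = CLOSURE({ [A → αX.β] : [A → α.Xβ] ∈ I, X = '/' })

Items with dot before '/', with the dot advanced:
  [F → . / S] → [F → / . S]
Closure of the advanced items:
  [F → / . S] has the dot before S: add [S → . C], [S → . / C /]
  [S → . C] has the dot before C: add [C → . F], [C → . F T x], [C → . c F]
  [C → . F] has the dot before F: add [F → . T c], [F → . / S]
  [F → . T c] has the dot before T: add [T → . T c], [T → .]

GOTO = { [C → . F T x], [C → . F], [C → . c F], [F → . / S], [F → . T c], [F → / . S], [S → . / C /], [S → . C], [T → . T c], [T → .] }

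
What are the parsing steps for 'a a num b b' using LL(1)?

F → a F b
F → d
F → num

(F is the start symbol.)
Stack is shown with the top on the left.

Stack      Input          Action
--------------------------------
F $        a a num b b $  output F → a F b
a F b $    a a num b b $  match 'a'
F b $      a num b b $    output F → a F b
a F b b $  a num b b $    match 'a'
F b b $    num b b $      output F → num
num b b $  num b b $      match 'num'
b b $      b b $          match 'b'
b $        b $            match 'b'
$          $              accept

The string is accepted.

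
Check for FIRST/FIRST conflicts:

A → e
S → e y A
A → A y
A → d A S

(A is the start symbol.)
Yes. A → e / A → A y on { 'e' }; A → A y / A → d A S on { 'd' }

FIRST sets of the non-terminals at (or reachable through a nullable prefix from) the front of some alternative:
  FIRST(A) = { 'd', 'e' }

Productions for A:
  A → e: FIRST = { 'e' }
  A → A y: FIRST = { 'd', 'e' }
  A → d A S: FIRST = { 'd' }
S has only one production, so no FIRST/FIRST conflict is possible there.

Conflict for A: A → e and A → A y
  Overlap: { 'e' }
Conflict for A: A → A y and A → d A S
  Overlap: { 'd' }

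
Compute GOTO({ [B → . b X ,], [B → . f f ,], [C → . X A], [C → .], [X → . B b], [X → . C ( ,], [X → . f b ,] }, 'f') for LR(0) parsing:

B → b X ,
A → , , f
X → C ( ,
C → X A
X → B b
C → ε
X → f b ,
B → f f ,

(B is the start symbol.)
{ [B → f . f ,], [X → f . b ,] }

GOTO(I, 'f') = CLOSURE({ [A → αX.β] : [A → α.Xβ] ∈ I, X = 'f' })

Items with dot before 'f', with the dot advanced:
  [B → . f f ,] → [B → f . f ,]
  [X → . f b ,] → [X → f . b ,]
Closure adds nothing (no advanced item has the dot before a non-terminal).

GOTO = { [B → f . f ,], [X → f . b ,] }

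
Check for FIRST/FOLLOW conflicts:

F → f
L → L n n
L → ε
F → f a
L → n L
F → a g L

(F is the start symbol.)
A FIRST/FOLLOW conflict occurs when a non-terminal N has a nullable alternative N → β (β ⇒* ε) and another alternative N → α with FIRST(α) ∩ FOLLOW(N) ≠ ∅: on such a lookahead the parser cannot decide between expanding α and letting N vanish via β.

Nullable non-terminals: L.
FIRST sets used below: FIRST(L) = { 'n', ε }

L: nullable alternative(s) L → ε; FOLLOW(L) = { $, 'n' }
  L → L n n: FIRST \ {ε} = { 'n' } — overlaps FOLLOW(L) on { 'n' }: CONFLICT
  L → ε: FIRST \ {ε} = { } — this is the only nullable alternative, skip
  L → n L: FIRST \ {ε} = { 'n' } — overlaps FOLLOW(L) on { 'n' }: CONFLICT

F has no nullable alternative, so no FIRST/FOLLOW check is needed there.

So the grammar has 2 FIRST/FOLLOW conflicts (marked CONFLICT above).

Answer: Yes. L → L n n with FOLLOW(L) on { 'n' }; L → n L with FOLLOW(L) on { 'n' }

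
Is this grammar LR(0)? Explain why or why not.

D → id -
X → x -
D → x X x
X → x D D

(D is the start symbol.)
A grammar is LR(0) if no state in the canonical LR(0) collection has:
  - both a shift item (dot before a terminal) and a complete item (shift-reduce conflict), or
  - two or more complete items (reduce-reduce conflict; the accept item [D' → D .] counts as a complete item here).

Augment with D' → D and build the canonical LR(0) collection (I0 = CLOSURE({[D' → . D]}), then GOTO on every symbol after a dot until no new states appear). It has 11 states:
  I0: { [D → . id -], [D → . x X x], [D' → . D] }  — shift
  I1: { [D' → D .] }  — accept
  I2: { [D → id . -] }  — shift
  I3: { [D → x . X x], [X → . x -], [X → . x D D] }  — shift
  I4: { [D → x X . x] }  — shift
  I5: { [D → . id -], [D → . x X x], [X → x . -], [X → x . D D] }  — shift
  I6: { [X → x - .] }  — reduce
  I7: { [D → . id -], [D → . x X x], [X → x D . D] }  — shift
  I8: { [X → x D D .] }  — reduce
  I9: { [D → x X x .] }  — reduce
  I10: { [D → id - .] }  — reduce

Every state is either a pure shift/goto state or contains exactly one complete item and nothing to shift — no conflicts. The grammar is LR(0).

Answer: Yes, the grammar is LR(0)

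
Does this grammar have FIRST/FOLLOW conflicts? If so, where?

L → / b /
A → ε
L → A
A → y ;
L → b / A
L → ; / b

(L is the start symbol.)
No FIRST/FOLLOW conflicts.

Nullable non-terminals: A, L.
FIRST sets used below: FIRST(A) = { 'y', ε }

A: nullable alternative(s) A → ε; FOLLOW(A) = { $ }
  A → ε: FIRST \ {ε} = { } — this is the only nullable alternative, skip
  A → y ;: FIRST \ {ε} = { 'y' } — disjoint from FOLLOW(A)

L: nullable alternative(s) L → A; FOLLOW(L) = { $ }
  L → / b /: FIRST \ {ε} = { '/' } — disjoint from FOLLOW(L)
  L → A: FIRST \ {ε} = { 'y' } — this is the only nullable alternative, skip
  L → b / A: FIRST \ {ε} = { 'b' } — disjoint from FOLLOW(L)
  L → ; / b: FIRST \ {ε} = { ';' } — disjoint from FOLLOW(L)

No FIRST/FOLLOW conflicts found.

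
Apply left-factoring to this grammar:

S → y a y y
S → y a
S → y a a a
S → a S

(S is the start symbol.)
Left-factoring transforms A → αβ₁ | αβ₂ into A → αA' and A' → β₁ | β₂
(α is the longest common prefix among the alternatives). Repeat until
no nonterminal has two alternatives with a common prefix.

Round 1: S has alternatives sharing prefix 'y a'. Introduce S': S → y a S'
  Add: S' → y y
  Add: S' → ε
  Add: S' → a a

No remaining common prefixes — done.

Resulting grammar:
S → y a S'
S' → y y
S' → ε
S' → a a
S → a S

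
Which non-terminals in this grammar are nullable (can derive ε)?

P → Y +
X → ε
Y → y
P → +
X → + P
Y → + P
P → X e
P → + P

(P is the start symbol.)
A non-terminal is nullable if it can derive ε (the empty string): either it has an ε-production, or it has a production whose right-hand side consists entirely of nullable non-terminals.

ε-productions: X → ε
So X is immediately nullable.
No further non-terminal can be added: every production for the remaining non-terminals contains a terminal or a non-nullable non-terminal.
Nullable = { 'X' }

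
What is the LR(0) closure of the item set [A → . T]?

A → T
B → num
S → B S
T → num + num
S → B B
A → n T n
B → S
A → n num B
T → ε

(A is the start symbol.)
{ [A → . T], [T → . num + num], [T → .] }

Start with: [A → . T]
  [A → . T] has the dot before T: add [T → . num + num], [T → .]
No further items can be added.

CLOSURE = { [A → . T], [T → . num + num], [T → .] }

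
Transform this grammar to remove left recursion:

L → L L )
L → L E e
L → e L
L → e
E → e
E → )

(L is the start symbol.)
L is directly left-recursive. The standard transformation for
  A → A α₁ | ... | A α_m | β₁ | ... | β_n
is
  A  → β₁ A' | ... | β_n A'
  A' → α₁ A' | ... | α_m A' | ε

L → e L becomes L → e L L'
L → e becomes L → e L'
L → L L ) becomes L' → L ) L'
L → L E e becomes L' → E e L'
Add L' → ε

Productions for other non-terminals are unchanged:
  E → e
  E → )

Resulting grammar:
L → e L L'
L → e L'
L' → L ) L'
L' → E e L'
L' → ε
E → e
E → )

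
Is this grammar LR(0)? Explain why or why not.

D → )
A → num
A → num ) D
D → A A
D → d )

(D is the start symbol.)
A grammar is LR(0) if no state in the canonical LR(0) collection has:
  - both a shift item (dot before a terminal) and a complete item (shift-reduce conflict), or
  - two or more complete items (reduce-reduce conflict; the accept item [D' → D .] counts as a complete item here).

Augment with D' → D and build the canonical LR(0) collection (I0 = CLOSURE({[D' → . D]}), then GOTO on every symbol after a dot until no new states appear). It has 10 states:
  I0: { [A → . num ) D], [A → . num], [D → . )], [D → . A A], [D → . d )], [D' → . D] }  — shift
  I1: { [D → ) .] }  — reduce
  I2: { [A → . num ) D], [A → . num], [D → A . A] }  — shift
  I3: { [D' → D .] }  — accept
  I4: { [D → d . )] }  — shift
  I5: { [A → num . ) D], [A → num .] }  — shift, reduce
  I6: { [A → . num ) D], [A → . num], [A → num ) . D], [D → . )], [D → . A A], [D → . d )] }  — shift
  I7: { [A → num ) D .] }  — reduce
  I8: { [D → d ) .] }  — reduce
  I9: { [D → A A .] }  — reduce

Conflict in state I5:
  Shift-reduce conflict between [A → num .] and [A → num . ) D]
So the grammar is NOT LR(0).

Answer: No. Shift-reduce conflict between [A → num .] and [A → num . ) D]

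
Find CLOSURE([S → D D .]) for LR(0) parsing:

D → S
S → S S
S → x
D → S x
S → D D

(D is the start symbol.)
{ [S → D D .] }

To compute CLOSURE, for each item [A → α.Bβ] where B is a non-terminal, add [B → .γ] for all productions B → γ; repeat for the newly added items until nothing changes.

Start with: [S → D D .]
The dot is at the end, so nothing is added.

CLOSURE = { [S → D D .] }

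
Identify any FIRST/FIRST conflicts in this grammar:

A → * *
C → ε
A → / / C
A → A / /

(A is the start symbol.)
Yes. A → '*' '*' / A → A '/' '/' on { '*' }; A → '/' '/' C / A → A '/' '/' on { '/' }

A FIRST/FIRST conflict occurs when two productions N → α and N → β for the same non-terminal have FIRST(α) ∩ FIRST(β) ≠ ∅ (with ε ∈ FIRST of a nullable right-hand side, so two nullable alternatives also conflict).

FIRST sets of the non-terminals at (or reachable through a nullable prefix from) the front of some alternative:
  FIRST(A) = { '*', '/' }

Productions for A:
  A → * *: FIRST = { '*' }
  A → / / C: FIRST = { '/' }
  A → A / /: FIRST = { '*', '/' }
C has only one production, so no FIRST/FIRST conflict is possible there.

Conflict for A: A → * * and A → A / /
  Overlap: { '*' }
Conflict for A: A → / / C and A → A / /
  Overlap: { '/' }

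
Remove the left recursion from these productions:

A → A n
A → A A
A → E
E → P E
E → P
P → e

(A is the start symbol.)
A is directly left-recursive. The standard transformation for
  A → A α₁ | ... | A α_m | β₁ | ... | β_n
is
  A  → β₁ A' | ... | β_n A'
  A' → α₁ A' | ... | α_m A' | ε

A → E becomes A → E A'
A → A n becomes A' → n A'
A → A A becomes A' → A A'
Add A' → ε

Productions for other non-terminals are unchanged:
  E → P E
  E → P
  P → e

Resulting grammar:
A → E A'
A' → n A'
A' → A A'
A' → ε
E → P E
E → P
P → e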